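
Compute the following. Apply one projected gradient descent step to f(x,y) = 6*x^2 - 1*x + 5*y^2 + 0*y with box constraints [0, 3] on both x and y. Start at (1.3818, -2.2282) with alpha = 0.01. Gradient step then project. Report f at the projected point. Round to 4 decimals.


Step 1: Compute gradient at (1.3818, -2.2282).
grad_x = 2*6*1.3818 - 1 = 15.5816
grad_y = 2*5*-2.2282 + 0 = -22.282
Step 2: Gradient step.
x_raw = 1.3818 - 0.01*15.5816 = 1.226
y_raw = -2.2282 - 0.01*-22.282 = -2.0054
Step 3: Project onto [0, 3].
x_proj = clip(1.226) = 1.226
y_proj = clip(-2.0054) = 0.0
Step 4: Evaluate f.
f(1.226, 0.0) = 7.7922


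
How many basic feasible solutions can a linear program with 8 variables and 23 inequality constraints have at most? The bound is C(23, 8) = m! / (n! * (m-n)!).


Each vertex corresponds to some choice of n active constraints out of m, so the number of vertices is at most C(m, n) = m! / (n!(m-n)!).
m = 23, n = 8
Numerator: 23 * 22 * 21 * 20 * 19 * 18 * 17 * 16
Denominator: 8! = 40320
C(23, 8) = 490314


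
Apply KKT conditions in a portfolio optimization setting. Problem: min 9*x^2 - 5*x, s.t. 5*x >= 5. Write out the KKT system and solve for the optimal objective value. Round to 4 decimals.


Step 1: Try lambda = 0 (constraint inactive).
x_unc = 5/(2*9) = 0.2778
Check: 5*0.2778 = 1.389 < 5 -- violated!
Step 2: Constraint must be active: 5*x = 5
x* = 5/5 = 1.0
lambda = (2*9*1.0 - 5)/5 = 2.6
Step 3: Compute optimal value.
f(x*) = 9*1.0^2 - 5*1.0 = 4.0


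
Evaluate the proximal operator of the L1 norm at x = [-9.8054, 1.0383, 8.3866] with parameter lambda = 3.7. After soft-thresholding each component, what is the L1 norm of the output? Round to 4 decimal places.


Soft-thresholding with lambda = 3.7:
prox(-9.8054) = sign(-9.8054)*max(|-9.8054| - 3.7, 0) = -6.1054
prox(1.0383) = sign(1.0383)*max(|1.0383| - 3.7, 0) = 0.0
prox(8.3866) = sign(8.3866)*max(|8.3866| - 3.7, 0) = 4.6866
prox(x) = [-6.1054, 0.0, 4.6866]
||prox(x)||_1 = 6.1054 + 0.0 + 4.6866 = 10.792


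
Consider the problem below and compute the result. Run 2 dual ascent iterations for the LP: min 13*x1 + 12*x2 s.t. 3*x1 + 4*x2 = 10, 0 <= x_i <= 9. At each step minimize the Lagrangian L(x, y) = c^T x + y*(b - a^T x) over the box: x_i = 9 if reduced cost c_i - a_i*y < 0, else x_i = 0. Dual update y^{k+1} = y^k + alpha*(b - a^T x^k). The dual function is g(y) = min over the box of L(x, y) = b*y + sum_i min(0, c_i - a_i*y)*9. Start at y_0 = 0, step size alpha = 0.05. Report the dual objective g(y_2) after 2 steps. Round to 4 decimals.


Dual ascent for LP: min 13*x1 + 12*x2, 3*x1 + 4*x2 = 10, 0 <= x_i <= 9
Step 1: y^k = 0.0, reduced costs: (13.0, 12.0)
  x^k = (0.0, 0.0), subgradient = b - a^T x = 10.0
  y^{k+1} = 0.0 + 0.05*10.0 = 0.5
Step 2: y^k = 0.5, reduced costs: (11.5, 10.0)
  x^k = (0.0, 0.0), subgradient = b - a^T x = 10.0
  y^{k+1} = 0.5 + 0.05*10.0 = 1.0
Dual objective at y_2 = 1.0: reduced costs (10.0, 8.0), box minimizer x = (0.0, 0.0)
g(y_2) = b*y + (c1 - a1*y)*x1 + (c2 - a2*y)*x2 = 10*1.0 + 10.0*0.0 + 8.0*0.0 = 10.0 + 0.0 + 0.0 = 10.0


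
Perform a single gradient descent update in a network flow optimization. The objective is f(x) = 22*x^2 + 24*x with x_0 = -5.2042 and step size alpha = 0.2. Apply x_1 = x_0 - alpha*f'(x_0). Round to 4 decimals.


We compute the gradient at x_0 and apply the update.
f'(x) = 44*x + 24
f'(-5.2042) = 44*-5.2042 + 24 = -204.9848
x_1 = -5.2042 - 0.2*-204.9848 = 35.7928


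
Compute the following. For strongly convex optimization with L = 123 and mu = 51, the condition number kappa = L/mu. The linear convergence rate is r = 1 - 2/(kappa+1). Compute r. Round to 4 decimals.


Step 1: Compute the condition number.
kappa = L/mu = 123/51 = 2.4118
Step 2: Compute the convergence rate.
r = 1 - 2/(kappa + 1) = 1 - 2*mu/(L + mu) = (L - mu)/(L + mu) = 72/174 = 0.4138


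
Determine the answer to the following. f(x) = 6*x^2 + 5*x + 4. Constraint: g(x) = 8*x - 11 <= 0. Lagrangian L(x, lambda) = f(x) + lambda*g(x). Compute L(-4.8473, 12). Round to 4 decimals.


Step 1: Evaluate f(x).
f(-4.8473) = 6*(-4.8473)^2 + 5*(-4.8473) + 4 = 120.7414
Step 2: Evaluate g(x).
g(-4.8473) = 8*-4.8473 - 11 = -49.7784
Step 3: Compute Lagrangian.
L = 120.7414 + 12*-49.7784 = -476.5994


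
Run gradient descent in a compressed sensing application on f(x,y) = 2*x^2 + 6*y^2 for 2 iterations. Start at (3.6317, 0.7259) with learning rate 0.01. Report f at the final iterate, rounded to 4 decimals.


Gradient descent on f(x,y) = 2*x^2 + 6*y^2.
Starting point: (3.6317, 0.7259), alpha = 0.01
Step 1: grad_x = 2*2*3.6317 = 14.5268, grad_y = 2*6*0.7259 = 8.7108
  x_1 = 3.6317 - 0.01*14.5268 = 3.4864
  y_1 = 0.7259 - 0.01*8.7108 = 0.6388
Step 2: grad_x = 2*2*3.4864 = 13.9457, grad_y = 2*6*0.6388 = 7.6655
  x_2 = 3.4864 - 0.01*13.9457 = 3.347
  y_2 = 0.6388 - 0.01*7.6655 = 0.5621
f(3.347, 0.5621) = 2*3.347^2 + 6*0.5621^2 = 24.3005


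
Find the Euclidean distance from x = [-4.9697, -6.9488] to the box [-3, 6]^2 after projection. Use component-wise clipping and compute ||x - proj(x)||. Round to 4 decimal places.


Project each component onto [-3, 6].
clip(-4.9697) = -3.0, clip(-6.9488) = -3.0
Projection = [-3.0, -3.0]
Squared diffs: [3.8797, 15.593]
Distance = sqrt(19.4727) = 4.4128


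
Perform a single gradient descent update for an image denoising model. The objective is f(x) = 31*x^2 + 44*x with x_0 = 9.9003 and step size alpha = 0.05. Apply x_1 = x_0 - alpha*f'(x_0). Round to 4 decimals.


We compute the gradient at x_0 and apply the update.
f'(x) = 62*x + 44
f'(9.9003) = 62*9.9003 + 44 = 657.8186
x_1 = 9.9003 - 0.05*657.8186 = -22.9906


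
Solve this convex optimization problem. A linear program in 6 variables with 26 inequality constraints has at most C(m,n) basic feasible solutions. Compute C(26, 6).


Each vertex corresponds to some choice of n active constraints out of m, so the number of vertices is at most C(m, n) = m! / (n!(m-n)!).
m = 26, n = 6
Numerator: 26 * 25 * 24 * 23 * 22 * 21
Denominator: 6! = 720
C(26, 6) = 230230


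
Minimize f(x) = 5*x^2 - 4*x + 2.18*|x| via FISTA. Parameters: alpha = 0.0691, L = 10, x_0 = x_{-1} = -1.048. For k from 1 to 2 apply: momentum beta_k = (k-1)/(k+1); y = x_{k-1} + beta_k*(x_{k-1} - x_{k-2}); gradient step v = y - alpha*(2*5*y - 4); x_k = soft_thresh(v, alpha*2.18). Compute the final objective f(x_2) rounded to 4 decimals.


FISTA on f(x) = 5*x^2 - 4*x + 2.18*|x|
L = 10, alpha = 0.0691
Iteration 1: beta = 0.0, y = -1.048 + 0.0*(-1.048 + 1.048) = -1.048
  grad(y) = -14.48, v = y - alpha*grad = -0.0474
  prox(v) = soft_thresh(-0.0474, 0.1506) = 0.0
Iteration 2: beta = 0.3333, y = 0.0 + 0.3333*(0.0 + 1.048) = 0.3493
  grad(y) = -0.5067, v = y - alpha*grad = 0.3843
  prox(v) = soft_thresh(0.3843, 0.1506) = 0.2337
f(x_2) = 5*0.2337^2 - 4*0.2337 + 2.18*|0.2337| = -0.1523


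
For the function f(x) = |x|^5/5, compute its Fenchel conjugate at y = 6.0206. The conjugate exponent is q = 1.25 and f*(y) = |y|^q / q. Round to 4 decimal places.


The conjugate exponent q satisfies 1/p + 1/q = 1.
p = 5, so q = 5/(5 - 1) = 1.25
|y|^q = 6.0206^1.25 = 9.4308
f*(6.0206) = 9.4308 / 1.25 = 7.5447


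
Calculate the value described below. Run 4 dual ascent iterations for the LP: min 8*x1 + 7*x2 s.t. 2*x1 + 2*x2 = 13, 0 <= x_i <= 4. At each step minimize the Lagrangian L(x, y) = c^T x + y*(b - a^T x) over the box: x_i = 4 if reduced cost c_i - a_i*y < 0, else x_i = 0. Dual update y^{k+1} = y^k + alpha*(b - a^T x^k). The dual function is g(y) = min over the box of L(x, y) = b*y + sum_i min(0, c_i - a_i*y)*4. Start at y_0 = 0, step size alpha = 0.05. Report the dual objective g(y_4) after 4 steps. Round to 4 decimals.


Dual ascent for LP: min 8*x1 + 7*x2, 2*x1 + 2*x2 = 13, 0 <= x_i <= 4
Step 1: y^k = 0.0, reduced costs: (8.0, 7.0)
  x^k = (0.0, 0.0), subgradient = b - a^T x = 13.0
  y^{k+1} = 0.0 + 0.05*13.0 = 0.65
Step 2: y^k = 0.65, reduced costs: (6.7, 5.7)
  x^k = (0.0, 0.0), subgradient = b - a^T x = 13.0
  y^{k+1} = 0.65 + 0.05*13.0 = 1.3
Step 3: y^k = 1.3, reduced costs: (5.4, 4.4)
  x^k = (0.0, 0.0), subgradient = b - a^T x = 13.0
  y^{k+1} = 1.3 + 0.05*13.0 = 1.95
Step 4: y^k = 1.95, reduced costs: (4.1, 3.1)
  x^k = (0.0, 0.0), subgradient = b - a^T x = 13.0
  y^{k+1} = 1.95 + 0.05*13.0 = 2.6
Dual objective at y_4 = 2.6: reduced costs (2.8, 1.8), box minimizer x = (0.0, 0.0)
g(y_4) = b*y + (c1 - a1*y)*x1 + (c2 - a2*y)*x2 = 13*2.6 + 2.8*0.0 + 1.8*0.0 = 33.8 + 0.0 + 0.0 = 33.8


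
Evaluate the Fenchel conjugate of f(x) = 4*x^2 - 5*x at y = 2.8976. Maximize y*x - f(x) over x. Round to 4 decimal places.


f*(y) = sup_x {y*x - a*x^2 - b*x} = sup_x {(y-b)*x - a*x^2}
FOC: (y - b) - 2a*x = 0 => x* = (y - b)/(2a)
x* = (2.8976 + 5)/(2*4) = 0.9872
f*(2.8976) = (y-b)^2/(4a) = (2.8976 + 5)^2/(4*4)
= 62.3721/16 = 3.8983


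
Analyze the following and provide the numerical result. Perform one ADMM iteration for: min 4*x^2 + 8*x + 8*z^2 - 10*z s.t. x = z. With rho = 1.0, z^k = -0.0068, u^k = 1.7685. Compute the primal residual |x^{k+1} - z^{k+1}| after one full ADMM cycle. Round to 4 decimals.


ADMM iteration with rho = 1.0, z^k = -0.0068, u^k = 1.7685
Step 1: x-update.
Minimize 4*x^2 + 8*x + (1.0/2)*(x + 0.0068 + 1.7685)^2
FOC: (2*4 + 1.0)*x = -8 + 1.0*(-0.0068 - 1.7685)
x^{k+1} = -1.0861
Step 2: z-update.
Minimize 8*z^2 - 10*z + (1.0/2)*(-1.0861 - z + 1.7685)^2
FOC: (2*8 + 1.0)*z = 10 + 1.0*(-1.0861 + 1.7685)
z^{k+1} = 0.6284
Step 3: u-update.
u^{k+1} = 1.7685 - 1.0861 - 0.6284 = 0.054
Step 4: Primal residual = |-1.0861 - 0.6284| = 1.7145


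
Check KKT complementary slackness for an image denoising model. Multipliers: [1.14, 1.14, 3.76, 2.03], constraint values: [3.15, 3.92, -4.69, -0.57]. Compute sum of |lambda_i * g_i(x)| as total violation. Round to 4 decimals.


KKT complementary slackness check:
lambda_1 * g_1 = 1.14 * 3.15 = 3.591
lambda_2 * g_2 = 1.14 * 3.92 = 4.4688
lambda_3 * g_3 = 3.76 * -4.69 = -17.6344
lambda_4 * g_4 = 2.03 * -0.57 = -1.1571
Total violation = 3.591 + 4.4688 + 17.6344 + 1.1571 = 26.8513


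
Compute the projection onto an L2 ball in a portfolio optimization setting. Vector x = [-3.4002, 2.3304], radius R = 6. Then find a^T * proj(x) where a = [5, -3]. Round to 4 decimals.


Step 1: Compute ||x|| (intermediates to 6 decimals).
||x|| = sqrt((-3.4002)^2 + 2.3304^2) = 4.12215
Step 2: Project.
Since ||x|| <= R, proj = x (no scaling needed).
proj(x) = [-3.4002, 2.3304]
Step 3: Dot product.
a^T * proj(x) = 5*(-3.4002) - 3*2.3304 = -23.9922


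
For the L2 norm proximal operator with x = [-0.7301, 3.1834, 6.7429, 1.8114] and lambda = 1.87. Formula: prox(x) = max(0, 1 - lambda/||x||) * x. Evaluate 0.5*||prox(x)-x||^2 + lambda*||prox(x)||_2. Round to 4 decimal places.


Step 1: Compute ||x||.
||x|| = 7.7081
Step 2: Compute scaling factor.
scale = max(0, 1 - 1.87/7.7081) = 0.7574
Step 3: prox(x) = [-0.553, 2.4111, 5.1071, 1.372]
||prox(x)|| = 5.8381
Step 4: Proximal objective.
0.5*||prox-x||^2 = 1.7485
lambda*||prox|| = 10.9172
Total = 12.6657


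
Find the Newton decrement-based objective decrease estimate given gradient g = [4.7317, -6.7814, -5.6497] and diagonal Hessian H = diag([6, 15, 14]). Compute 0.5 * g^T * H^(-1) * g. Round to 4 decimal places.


Step 1: H is diagonal, so H^(-1) * g = [0.7886, -0.4521, -0.4036].
Step 2: g^T H^(-1) g = sum_i g_i^2 / H_ii
  = (4.7317)^2/6 + (-6.7814)^2/15 + (-5.6497)^2/14
  = 3.7315 + 3.0658 + 2.2799 = 9.0773
Step 3: Objective decrease = 0.5 * g^T H^(-1) g = 4.5386


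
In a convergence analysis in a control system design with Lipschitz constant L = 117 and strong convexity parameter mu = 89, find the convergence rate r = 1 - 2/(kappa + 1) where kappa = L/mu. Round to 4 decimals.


Step 1: Compute the condition number.
kappa = L/mu = 117/89 = 1.3146
Step 2: Compute the convergence rate.
r = 1 - 2/(kappa + 1) = 1 - 2*mu/(L + mu) = (L - mu)/(L + mu) = 28/206 = 0.1359


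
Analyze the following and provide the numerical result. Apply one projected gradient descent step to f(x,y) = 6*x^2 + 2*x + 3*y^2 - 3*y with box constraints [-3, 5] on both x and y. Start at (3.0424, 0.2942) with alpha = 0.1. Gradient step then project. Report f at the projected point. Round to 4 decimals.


Step 1: Compute gradient at (3.0424, 0.2942).
grad_x = 2*6*3.0424 + 2 = 38.5088
grad_y = 2*3*0.2942 - 3 = -1.2348
Step 2: Gradient step.
x_raw = 3.0424 - 0.1*38.5088 = -0.8085
y_raw = 0.2942 - 0.1*-1.2348 = 0.4177
Step 3: Project onto [-3, 5].
x_proj = clip(-0.8085) = -0.8085
y_proj = clip(0.4177) = 0.4177
Step 4: Evaluate f.
f(-0.8085, 0.4177) = 1.5752


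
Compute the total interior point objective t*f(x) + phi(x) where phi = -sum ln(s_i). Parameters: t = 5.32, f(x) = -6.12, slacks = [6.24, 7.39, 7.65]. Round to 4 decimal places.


Step 1: Compute log-barrier.
ln values: [1.831, 2.0001, 2.0347]
phi = -(1.831 + 2.0001 + 2.0347) = -5.8658
Step 2: Compute augmented objective.
t*f(x) = 5.32*-6.12 = -32.5584
Total = -32.5584 - 5.8658 = -38.4242


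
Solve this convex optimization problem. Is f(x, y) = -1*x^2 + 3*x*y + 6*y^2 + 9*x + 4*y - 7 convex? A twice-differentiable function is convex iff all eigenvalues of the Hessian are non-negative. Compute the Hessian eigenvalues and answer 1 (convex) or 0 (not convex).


The Hessian of f(x,y) = -1*x^2 + 3*x*y + 6*y^2 + 9*x + 4*y - 7 is:
H = [[-2, 3], [3, 12]]
Trace = -2 + 12 = 10
Determinant = -2*12 - (3)^2 = -33
Discriminant = (10)^2 - 4*-33 = 232.0
Eigenvalues: lambda_1 = -2.6158, lambda_2 = 12.6158
The function is not convex.

0


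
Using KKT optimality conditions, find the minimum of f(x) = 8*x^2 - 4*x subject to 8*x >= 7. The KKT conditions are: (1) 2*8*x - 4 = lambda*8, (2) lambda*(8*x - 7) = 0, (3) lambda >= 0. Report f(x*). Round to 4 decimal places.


Step 1: Try lambda = 0 (constraint inactive).
x_unc = 4/(2*8) = 0.25
Check: 8*0.25 = 2.0 < 7 -- violated!
Step 2: Constraint must be active: 8*x = 7
x* = 7/8 = 0.875
lambda = (2*8*0.875 - 4)/8 = 1.25
Step 3: Compute optimal value.
f(x*) = 8*0.875^2 - 4*0.875 = 2.625


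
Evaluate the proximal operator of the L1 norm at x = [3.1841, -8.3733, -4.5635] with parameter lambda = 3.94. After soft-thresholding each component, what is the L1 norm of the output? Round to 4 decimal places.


Soft-thresholding with lambda = 3.94:
prox(3.1841) = sign(3.1841)*max(|3.1841| - 3.94, 0) = 0.0
prox(-8.3733) = sign(-8.3733)*max(|-8.3733| - 3.94, 0) = -4.4333
prox(-4.5635) = sign(-4.5635)*max(|-4.5635| - 3.94, 0) = -0.6235
prox(x) = [0.0, -4.4333, -0.6235]
||prox(x)||_1 = 0.0 + 4.4333 + 0.6235 = 5.0568


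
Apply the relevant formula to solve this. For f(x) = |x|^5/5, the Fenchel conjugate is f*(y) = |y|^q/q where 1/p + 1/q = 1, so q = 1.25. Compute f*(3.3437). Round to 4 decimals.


The conjugate exponent q satisfies 1/p + 1/q = 1.
p = 5, so q = 5/(5 - 1) = 1.25
|y|^q = 3.3437^1.25 = 4.5215
f*(3.3437) = 4.5215 / 1.25 = 3.6172


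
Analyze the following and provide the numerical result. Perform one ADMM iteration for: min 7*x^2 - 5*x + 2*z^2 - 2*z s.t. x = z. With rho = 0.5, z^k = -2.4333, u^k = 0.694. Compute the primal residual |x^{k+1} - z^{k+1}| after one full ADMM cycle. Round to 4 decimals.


ADMM iteration with rho = 0.5, z^k = -2.4333, u^k = 0.694
Step 1: x-update.
Minimize 7*x^2 - 5*x + (0.5/2)*(x + 2.4333 + 0.694)^2
FOC: (2*7 + 0.5)*x = 5 + 0.5*(-2.4333 - 0.694)
x^{k+1} = 0.237
Step 2: z-update.
Minimize 2*z^2 - 2*z + (0.5/2)*(0.237 - z + 0.694)^2
FOC: (2*2 + 0.5)*z = 2 + 0.5*(0.237 + 0.694)
z^{k+1} = 0.5479
Step 3: u-update.
u^{k+1} = 0.694 + 0.237 - 0.5479 = 0.3831
Step 4: Primal residual = |0.237 - 0.5479| = 0.3109


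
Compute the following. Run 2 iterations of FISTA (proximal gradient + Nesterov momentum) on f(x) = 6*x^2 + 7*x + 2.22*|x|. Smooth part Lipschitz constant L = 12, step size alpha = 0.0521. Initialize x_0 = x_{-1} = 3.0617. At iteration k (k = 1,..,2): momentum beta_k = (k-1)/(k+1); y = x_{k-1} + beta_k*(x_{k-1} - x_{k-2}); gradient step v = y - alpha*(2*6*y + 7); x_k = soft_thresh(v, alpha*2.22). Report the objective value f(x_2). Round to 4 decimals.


FISTA on f(x) = 6*x^2 + 7*x + 2.22*|x|
L = 12, alpha = 0.0521
Iteration 1: beta = 0.0, y = 3.0617 + 0.0*(3.0617 - 3.0617) = 3.0617
  grad(y) = 43.7404, v = y - alpha*grad = 0.7828
  prox(v) = soft_thresh(0.7828, 0.1157) = 0.6672
Iteration 2: beta = 0.3333, y = 0.6672 + 0.3333*(0.6672 - 3.0617) = -0.131
  grad(y) = 5.4278, v = y - alpha*grad = -0.4138
  prox(v) = soft_thresh(-0.4138, 0.1157) = -0.2981
f(x_2) = 6*(-0.2981)^2 + 7*(-0.2981) + 2.22*|-0.2981| = -0.8918


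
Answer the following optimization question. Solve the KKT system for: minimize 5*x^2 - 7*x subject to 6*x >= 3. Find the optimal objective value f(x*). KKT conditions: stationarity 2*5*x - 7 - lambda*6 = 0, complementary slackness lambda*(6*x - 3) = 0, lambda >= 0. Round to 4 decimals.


Step 1: Try lambda = 0 (constraint inactive).
Stationarity: 2*5*x - 7 = 0
x* = 7/(2*5) = 0.7
Check constraint: 6*0.7 = 4.2 >= 3 -- satisfied.
Step 2: Compute optimal value.
f(x*) = 5*0.7^2 - 7*0.7 = -2.45


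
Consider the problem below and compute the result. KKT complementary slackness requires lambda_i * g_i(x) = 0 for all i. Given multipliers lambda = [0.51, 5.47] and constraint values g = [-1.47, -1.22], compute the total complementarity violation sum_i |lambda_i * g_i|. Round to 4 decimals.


KKT complementary slackness check:
lambda_1 * g_1 = 0.51 * -1.47 = -0.7497
lambda_2 * g_2 = 5.47 * -1.22 = -6.6734
Total violation = 0.7497 + 6.6734 = 7.4231


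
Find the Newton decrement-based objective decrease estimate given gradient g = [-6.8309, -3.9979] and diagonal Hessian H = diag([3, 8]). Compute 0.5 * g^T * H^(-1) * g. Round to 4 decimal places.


Step 1: H is diagonal, so H^(-1) * g = [-2.277, -0.4997].
Step 2: g^T H^(-1) g = sum_i g_i^2 / H_ii
  = (-6.8309)^2/3 + (-3.9979)^2/8
  = 15.5537 + 1.9979 = 17.5516
Step 3: Objective decrease = 0.5 * g^T H^(-1) g = 8.7758


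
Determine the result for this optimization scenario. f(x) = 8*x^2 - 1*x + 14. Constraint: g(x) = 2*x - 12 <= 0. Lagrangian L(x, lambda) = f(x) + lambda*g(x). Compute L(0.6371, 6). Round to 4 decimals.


Step 1: Evaluate f(x).
f(0.6371) = 8*0.6371^2 - 1*0.6371 + 14 = 16.6101
Step 2: Evaluate g(x).
g(0.6371) = 2*0.6371 - 12 = -10.7258
Step 3: Compute Lagrangian.
L = 16.6101 + 6*-10.7258 = -47.7447


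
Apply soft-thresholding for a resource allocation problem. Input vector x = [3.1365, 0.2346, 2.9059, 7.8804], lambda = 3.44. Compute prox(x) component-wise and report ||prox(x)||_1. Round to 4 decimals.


Soft-thresholding with lambda = 3.44:
prox(3.1365) = sign(3.1365)*max(|3.1365| - 3.44, 0) = 0.0
prox(0.2346) = sign(0.2346)*max(|0.2346| - 3.44, 0) = 0.0
prox(2.9059) = sign(2.9059)*max(|2.9059| - 3.44, 0) = 0.0
prox(7.8804) = sign(7.8804)*max(|7.8804| - 3.44, 0) = 4.4404
prox(x) = [0.0, 0.0, 0.0, 4.4404]
||prox(x)||_1 = 0.0 + 0.0 + 0.0 + 4.4404 = 4.4404


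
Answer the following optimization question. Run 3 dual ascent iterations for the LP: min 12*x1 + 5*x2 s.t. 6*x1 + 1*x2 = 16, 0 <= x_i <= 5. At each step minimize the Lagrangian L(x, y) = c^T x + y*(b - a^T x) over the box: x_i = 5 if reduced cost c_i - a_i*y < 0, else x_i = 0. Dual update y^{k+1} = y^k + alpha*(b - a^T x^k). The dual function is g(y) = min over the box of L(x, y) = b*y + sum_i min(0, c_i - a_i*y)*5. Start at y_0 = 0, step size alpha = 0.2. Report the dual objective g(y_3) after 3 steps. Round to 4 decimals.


Dual ascent for LP: min 12*x1 + 5*x2, 6*x1 + 1*x2 = 16, 0 <= x_i <= 5
Step 1: y^k = 0.0, reduced costs: (12.0, 5.0)
  x^k = (0.0, 0.0), subgradient = b - a^T x = 16.0
  y^{k+1} = 0.0 + 0.2*16.0 = 3.2
Step 2: y^k = 3.2, reduced costs: (-7.2, 1.8)
  x^k = (5.0, 0.0), subgradient = b - a^T x = -14.0
  y^{k+1} = 3.2 + 0.2*-14.0 = 0.4
Step 3: y^k = 0.4, reduced costs: (9.6, 4.6)
  x^k = (0.0, 0.0), subgradient = b - a^T x = 16.0
  y^{k+1} = 0.4 + 0.2*16.0 = 3.6
Dual objective at y_3 = 3.6: reduced costs (-9.6, 1.4), box minimizer x = (5.0, 0.0)
g(y_3) = b*y + (c1 - a1*y)*x1 + (c2 - a2*y)*x2 = 16*3.6 + (-9.6)*5.0 + 1.4*0.0 = 57.6 - 48.0 + 0.0 = 9.6


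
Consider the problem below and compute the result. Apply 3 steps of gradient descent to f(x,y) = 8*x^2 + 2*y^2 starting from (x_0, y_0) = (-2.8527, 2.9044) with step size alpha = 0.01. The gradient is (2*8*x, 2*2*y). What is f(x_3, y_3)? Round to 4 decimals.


Gradient descent on f(x,y) = 8*x^2 + 2*y^2.
Starting point: (-2.8527, 2.9044), alpha = 0.01
Step 1: grad_x = 2*8*-2.8527 = -45.6432, grad_y = 2*2*2.9044 = 11.6176
  x_1 = -2.8527 - 0.01*-45.6432 = -2.3963
  y_1 = 2.9044 - 0.01*11.6176 = 2.7882
Step 2: grad_x = 2*8*-2.3963 = -38.3403, grad_y = 2*2*2.7882 = 11.1529
  x_2 = -2.3963 - 0.01*-38.3403 = -2.0129
  y_2 = 2.7882 - 0.01*11.1529 = 2.6767
Step 3: grad_x = 2*8*-2.0129 = -32.2058, grad_y = 2*2*2.6767 = 10.7068
  x_3 = -2.0129 - 0.01*-32.2058 = -1.6908
  y_3 = 2.6767 - 0.01*10.7068 = 2.5696
f(-1.6908, 2.5696) = 8*(-1.6908)^2 + 2*2.5696^2 = 36.0766


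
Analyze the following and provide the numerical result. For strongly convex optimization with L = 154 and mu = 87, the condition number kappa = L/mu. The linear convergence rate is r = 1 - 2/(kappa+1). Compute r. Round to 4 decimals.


Step 1: Compute the condition number.
kappa = L/mu = 154/87 = 1.7701
Step 2: Compute the convergence rate.
r = 1 - 2/(kappa + 1) = 1 - 2*mu/(L + mu) = (L - mu)/(L + mu) = 67/241 = 0.278


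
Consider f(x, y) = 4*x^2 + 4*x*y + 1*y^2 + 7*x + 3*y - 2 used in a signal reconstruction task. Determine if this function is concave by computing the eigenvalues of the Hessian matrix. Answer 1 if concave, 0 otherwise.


The Hessian of f(x,y) = 4*x^2 + 4*x*y + 1*y^2 + 7*x + 3*y - 2 is:
H = [[8, 4], [4, 2]]
Trace = 8 + 2 = 10
Determinant = 8*2 - (4)^2 = 0
Discriminant = (10)^2 - 4*0 = 100.0
Eigenvalues: lambda_1 = 0.0, lambda_2 = 10.0
The function is not concave.

0


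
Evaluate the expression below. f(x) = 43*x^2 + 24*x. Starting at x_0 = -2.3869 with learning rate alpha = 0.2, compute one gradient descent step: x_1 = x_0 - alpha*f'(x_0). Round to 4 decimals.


We compute the gradient at x_0 and apply the update.
f'(x) = 86*x + 24
f'(-2.3869) = 86*-2.3869 + 24 = -181.2734
x_1 = -2.3869 - 0.2*-181.2734 = 33.8678


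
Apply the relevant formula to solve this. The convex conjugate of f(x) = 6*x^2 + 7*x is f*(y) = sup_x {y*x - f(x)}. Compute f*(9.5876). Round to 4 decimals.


f*(y) = sup_x {y*x - a*x^2 - b*x} = sup_x {(y-b)*x - a*x^2}
FOC: (y - b) - 2a*x = 0 => x* = (y - b)/(2a)
x* = (9.5876 - 7)/(2*6) = 0.2156
f*(9.5876) = (y-b)^2/(4a) = (9.5876 - 7)^2/(4*6)
= 6.6957/24 = 0.279


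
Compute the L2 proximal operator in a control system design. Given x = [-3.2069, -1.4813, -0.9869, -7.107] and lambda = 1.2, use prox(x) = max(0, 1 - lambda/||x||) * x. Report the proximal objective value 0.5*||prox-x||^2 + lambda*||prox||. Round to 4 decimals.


Step 1: Compute ||x||.
||x|| = 7.9976
Step 2: Compute scaling factor.
scale = max(0, 1 - 1.2/7.9976) = 0.85
Step 3: prox(x) = [-2.7257, -1.259, -0.8388, -6.0406]
||prox(x)|| = 6.7976
Step 4: Proximal objective.
0.5*||prox-x||^2 = 0.72
lambda*||prox|| = 8.1571
Total = 8.8771


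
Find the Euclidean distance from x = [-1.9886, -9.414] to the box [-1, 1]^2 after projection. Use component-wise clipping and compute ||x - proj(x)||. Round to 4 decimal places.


Project each component onto [-1, 1].
clip(-1.9886) = -1.0, clip(-9.414) = -1.0
Projection = [-1.0, -1.0]
Squared diffs: [0.9773, 70.7954]
Distance = sqrt(71.7727) = 8.4719


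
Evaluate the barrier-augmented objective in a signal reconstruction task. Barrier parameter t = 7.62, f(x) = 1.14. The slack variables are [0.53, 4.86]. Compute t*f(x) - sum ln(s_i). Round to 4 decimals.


Step 1: Compute log-barrier.
ln values: [-0.6349, 1.581]
phi = -(-0.6349 + 1.581) = -0.9462
Step 2: Compute augmented objective.
t*f(x) = 7.62*1.14 = 8.6868
Total = 8.6868 - 0.9462 = 7.7406


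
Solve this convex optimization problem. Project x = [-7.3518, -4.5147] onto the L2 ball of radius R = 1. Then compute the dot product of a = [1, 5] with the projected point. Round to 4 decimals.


Step 1: Compute ||x|| (intermediates to 6 decimals).
||x|| = sqrt((-7.3518)^2 + (-4.5147)^2) = 8.627368
Step 2: Project.
Since ||x|| > R, scale = R/||x|| = 1/8.627368 = 0.11591, proj(x) = scale * x
proj(x) = [-0.852147, -0.523299]
Step 3: Dot product.
a^T * proj(x) = 1*(-0.852147) + 5*(-0.523299) = -3.4686


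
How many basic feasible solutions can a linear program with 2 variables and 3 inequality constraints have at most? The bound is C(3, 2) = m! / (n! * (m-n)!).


Each vertex corresponds to some choice of n active constraints out of m, so the number of vertices is at most C(m, n) = m! / (n!(m-n)!).
m = 3, n = 2
Numerator: 3 * 2
Denominator: 2! = 2
C(3, 2) = 3


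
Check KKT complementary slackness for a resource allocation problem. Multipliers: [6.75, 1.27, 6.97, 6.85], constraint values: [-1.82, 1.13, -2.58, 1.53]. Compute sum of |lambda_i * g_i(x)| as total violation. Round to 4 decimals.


KKT complementary slackness check:
lambda_1 * g_1 = 6.75 * -1.82 = -12.285
lambda_2 * g_2 = 1.27 * 1.13 = 1.4351
lambda_3 * g_3 = 6.97 * -2.58 = -17.9826
lambda_4 * g_4 = 6.85 * 1.53 = 10.4805
Total violation = 12.285 + 1.4351 + 17.9826 + 10.4805 = 42.1832


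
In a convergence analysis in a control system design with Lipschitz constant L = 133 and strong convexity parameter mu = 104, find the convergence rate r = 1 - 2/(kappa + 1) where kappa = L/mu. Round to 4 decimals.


Step 1: Compute the condition number.
kappa = L/mu = 133/104 = 1.2788
Step 2: Compute the convergence rate.
r = 1 - 2/(kappa + 1) = 1 - 2*mu/(L + mu) = (L - mu)/(L + mu) = 29/237 = 0.1224


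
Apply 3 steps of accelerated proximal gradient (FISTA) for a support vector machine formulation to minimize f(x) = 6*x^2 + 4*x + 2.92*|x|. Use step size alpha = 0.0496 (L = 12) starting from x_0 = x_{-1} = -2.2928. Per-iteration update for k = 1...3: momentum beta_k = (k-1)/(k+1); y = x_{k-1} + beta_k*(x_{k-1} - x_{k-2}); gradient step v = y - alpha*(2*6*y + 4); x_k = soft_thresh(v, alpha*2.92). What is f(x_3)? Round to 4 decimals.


FISTA on f(x) = 6*x^2 + 4*x + 2.92*|x|
L = 12, alpha = 0.0496
Iteration 1: beta = 0.0, y = -2.2928 + 0.0*(-2.2928 + 2.2928) = -2.2928
  grad(y) = -23.5136, v = y - alpha*grad = -1.1265
  prox(v) = soft_thresh(-1.1265, 0.1448) = -0.9817
Iteration 2: beta = 0.3333, y = -0.9817 + 0.3333*(-0.9817 + 2.2928) = -0.5447
  grad(y) = -2.5359, v = y - alpha*grad = -0.4189
  prox(v) = soft_thresh(-0.4189, 0.1448) = -0.274
Iteration 3: beta = 0.5, y = -0.274 + 0.5*(-0.274 + 0.9817) = 0.0798
  grad(y) = 4.9573, v = y - alpha*grad = -0.1661
  prox(v) = soft_thresh(-0.1661, 0.1448) = -0.0213
f(x_3) = 6*(-0.0213)^2 + 4*(-0.0213) + 2.92*|-0.0213| = -0.0203


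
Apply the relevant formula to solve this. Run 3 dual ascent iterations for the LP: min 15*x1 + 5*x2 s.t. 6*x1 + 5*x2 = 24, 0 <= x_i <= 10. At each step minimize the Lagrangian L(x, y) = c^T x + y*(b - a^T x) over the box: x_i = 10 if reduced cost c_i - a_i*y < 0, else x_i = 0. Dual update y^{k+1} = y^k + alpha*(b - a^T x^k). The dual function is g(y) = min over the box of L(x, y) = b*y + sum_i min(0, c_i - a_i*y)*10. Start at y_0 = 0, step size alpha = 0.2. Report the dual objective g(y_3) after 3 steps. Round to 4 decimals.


Dual ascent for LP: min 15*x1 + 5*x2, 6*x1 + 5*x2 = 24, 0 <= x_i <= 10
Step 1: y^k = 0.0, reduced costs: (15.0, 5.0)
  x^k = (0.0, 0.0), subgradient = b - a^T x = 24.0
  y^{k+1} = 0.0 + 0.2*24.0 = 4.8
Step 2: y^k = 4.8, reduced costs: (-13.8, -19.0)
  x^k = (10.0, 10.0), subgradient = b - a^T x = -86.0
  y^{k+1} = 4.8 + 0.2*-86.0 = -12.4
Step 3: y^k = -12.4, reduced costs: (89.4, 67.0)
  x^k = (0.0, 0.0), subgradient = b - a^T x = 24.0
  y^{k+1} = -12.4 + 0.2*24.0 = -7.6
Dual objective at y_3 = -7.6: reduced costs (60.6, 43.0), box minimizer x = (0.0, 0.0)
g(y_3) = b*y + (c1 - a1*y)*x1 + (c2 - a2*y)*x2 = 24*(-7.6) + 60.6*0.0 + 43.0*0.0 = -182.4 + 0.0 + 0.0 = -182.4


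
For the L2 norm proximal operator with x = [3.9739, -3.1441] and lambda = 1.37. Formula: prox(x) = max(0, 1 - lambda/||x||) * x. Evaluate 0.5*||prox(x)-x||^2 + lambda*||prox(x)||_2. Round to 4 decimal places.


Step 1: Compute ||x||.
||x|| = 5.0673
Step 2: Compute scaling factor.
scale = max(0, 1 - 1.37/5.0673) = 0.7296
Step 3: prox(x) = [2.8995, -2.2941]
||prox(x)|| = 3.6973
Step 4: Proximal objective.
0.5*||prox-x||^2 = 0.9385
lambda*||prox|| = 5.0653
Total = 6.0037


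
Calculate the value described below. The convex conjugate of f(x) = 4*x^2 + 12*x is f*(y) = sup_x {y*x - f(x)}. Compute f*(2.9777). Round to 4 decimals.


f*(y) = sup_x {y*x - a*x^2 - b*x} = sup_x {(y-b)*x - a*x^2}
FOC: (y - b) - 2a*x = 0 => x* = (y - b)/(2a)
x* = (2.9777 - 12)/(2*4) = -1.1278
f*(2.9777) = (y-b)^2/(4a) = (2.9777 - 12)^2/(4*4)
= 81.4019/16 = 5.0876


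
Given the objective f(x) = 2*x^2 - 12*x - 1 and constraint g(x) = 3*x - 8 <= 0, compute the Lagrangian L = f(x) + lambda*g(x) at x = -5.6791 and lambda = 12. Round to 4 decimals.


Step 1: Evaluate f(x).
f(-5.6791) = 2*(-5.6791)^2 - 12*(-5.6791) - 1 = 131.6536
Step 2: Evaluate g(x).
g(-5.6791) = 3*-5.6791 - 8 = -25.0373
Step 3: Compute Lagrangian.
L = 131.6536 + 12*-25.0373 = -168.794


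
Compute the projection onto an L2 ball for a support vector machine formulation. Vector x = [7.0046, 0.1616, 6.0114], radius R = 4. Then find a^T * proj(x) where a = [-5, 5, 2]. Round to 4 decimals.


Step 1: Compute ||x|| (intermediates to 6 decimals).
||x|| = sqrt(7.0046^2 + 0.1616^2 + 6.0114^2) = 9.231872
Step 2: Project.
Since ||x|| > R, scale = R/||x|| = 4/9.231872 = 0.433282, proj(x) = scale * x
proj(x) = [3.034967, 0.070018, 2.604631]
Step 3: Dot product.
a^T * proj(x) = -5*3.034967 + 5*0.070018 + 2*2.604631 = -9.6155


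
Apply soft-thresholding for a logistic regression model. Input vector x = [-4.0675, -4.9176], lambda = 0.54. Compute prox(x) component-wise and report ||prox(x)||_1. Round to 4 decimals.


Soft-thresholding with lambda = 0.54:
prox(-4.0675) = sign(-4.0675)*max(|-4.0675| - 0.54, 0) = -3.5275
prox(-4.9176) = sign(-4.9176)*max(|-4.9176| - 0.54, 0) = -4.3776
prox(x) = [-3.5275, -4.3776]
||prox(x)||_1 = 3.5275 + 4.3776 = 7.9051


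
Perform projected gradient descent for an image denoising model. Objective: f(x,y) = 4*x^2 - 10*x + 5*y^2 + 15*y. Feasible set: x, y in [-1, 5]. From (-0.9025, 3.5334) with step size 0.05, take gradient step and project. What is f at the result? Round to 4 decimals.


Step 1: Compute gradient at (-0.9025, 3.5334).
grad_x = 2*4*-0.9025 - 10 = -17.22
grad_y = 2*5*3.5334 + 15 = 50.334
Step 2: Gradient step.
x_raw = -0.9025 - 0.05*-17.22 = -0.0415
y_raw = 3.5334 - 0.05*50.334 = 1.0167
Step 3: Project onto [-1, 5].
x_proj = clip(-0.0415) = -0.0415
y_proj = clip(1.0167) = 1.0167
Step 4: Evaluate f.
f(-0.0415, 1.0167) = 20.8408


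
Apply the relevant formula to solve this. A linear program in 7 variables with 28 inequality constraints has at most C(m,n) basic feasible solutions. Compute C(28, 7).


Each vertex corresponds to some choice of n active constraints out of m, so the number of vertices is at most C(m, n) = m! / (n!(m-n)!).
m = 28, n = 7
Numerator: 28 * 27 * 26 * 25 * 24 * 23 * 22
Denominator: 7! = 5040
C(28, 7) = 1184040


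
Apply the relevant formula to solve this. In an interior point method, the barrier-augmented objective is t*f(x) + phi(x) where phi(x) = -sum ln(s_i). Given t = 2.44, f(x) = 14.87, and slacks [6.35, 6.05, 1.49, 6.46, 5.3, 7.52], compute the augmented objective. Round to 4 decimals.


Step 1: Compute log-barrier.
ln values: [1.8485, 1.8001, 0.3988, 1.8656, 1.6677, 2.0176]
phi = -(1.8485 + 1.8001 + 0.3988 + 1.8656 + 1.6677 + 2.0176) = -9.5982
Step 2: Compute augmented objective.
t*f(x) = 2.44*14.87 = 36.2828
Total = 36.2828 - 9.5982 = 26.6846


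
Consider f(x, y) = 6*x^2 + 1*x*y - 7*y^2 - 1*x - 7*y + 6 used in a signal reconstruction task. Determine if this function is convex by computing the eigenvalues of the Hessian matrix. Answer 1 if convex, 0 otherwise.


The Hessian of f(x,y) = 6*x^2 + 1*x*y - 7*y^2 - 1*x - 7*y + 6 is:
H = [[12, 1], [1, -14]]
Trace = 12 - 14 = -2
Determinant = 12*-14 - (1)^2 = -169
Discriminant = (-2)^2 - 4*-169 = 680.0
Eigenvalues: lambda_1 = -14.0384, lambda_2 = 12.0384
The function is not convex.

0


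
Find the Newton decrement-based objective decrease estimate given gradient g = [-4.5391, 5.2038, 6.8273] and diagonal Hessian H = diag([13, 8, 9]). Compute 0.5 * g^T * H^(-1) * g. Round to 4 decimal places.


Step 1: H is diagonal, so H^(-1) * g = [-0.3492, 0.6505, 0.7586].
Step 2: g^T H^(-1) g = sum_i g_i^2 / H_ii
  = (-4.5391)^2/13 + (5.2038)^2/8 + (6.8273)^2/9
  = 1.5849 + 3.3849 + 5.1791 = 10.1489
Step 3: Objective decrease = 0.5 * g^T H^(-1) g = 5.0745


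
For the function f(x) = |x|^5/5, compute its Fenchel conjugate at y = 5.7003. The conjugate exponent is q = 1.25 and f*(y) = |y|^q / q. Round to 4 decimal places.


The conjugate exponent q satisfies 1/p + 1/q = 1.
p = 5, so q = 5/(5 - 1) = 1.25
|y|^q = 5.7003^1.25 = 8.8079
f*(5.7003) = 8.8079 / 1.25 = 7.0463


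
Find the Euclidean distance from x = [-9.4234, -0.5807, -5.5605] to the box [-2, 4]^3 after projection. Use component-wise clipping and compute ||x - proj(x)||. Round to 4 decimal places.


Project each component onto [-2, 4].
clip(-9.4234) = -2.0, clip(-0.5807) = -0.5807, clip(-5.5605) = -2.0
Projection = [-2.0, -0.5807, -2.0]
Squared diffs: [55.1069, 0.0, 12.6772]
Distance = sqrt(67.7841) = 8.2331


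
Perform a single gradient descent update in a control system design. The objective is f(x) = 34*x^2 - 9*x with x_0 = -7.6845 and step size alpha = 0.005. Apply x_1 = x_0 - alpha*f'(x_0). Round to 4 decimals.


We compute the gradient at x_0 and apply the update.
f'(x) = 68*x - 9
f'(-7.6845) = 68*-7.6845 - 9 = -531.546
x_1 = -7.6845 - 0.005*-531.546 = -5.0268


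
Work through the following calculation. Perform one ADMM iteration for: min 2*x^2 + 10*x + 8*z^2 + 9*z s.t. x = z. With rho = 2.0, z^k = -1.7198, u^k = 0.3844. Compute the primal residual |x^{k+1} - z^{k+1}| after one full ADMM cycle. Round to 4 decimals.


ADMM iteration with rho = 2.0, z^k = -1.7198, u^k = 0.3844
Step 1: x-update.
Minimize 2*x^2 + 10*x + (2.0/2)*(x + 1.7198 + 0.3844)^2
FOC: (2*2 + 2.0)*x = -10 + 2.0*(-1.7198 - 0.3844)
x^{k+1} = -2.3681
Step 2: z-update.
Minimize 8*z^2 + 9*z + (2.0/2)*(-2.3681 - z + 0.3844)^2
FOC: (2*8 + 2.0)*z = -9 + 2.0*(-2.3681 + 0.3844)
z^{k+1} = -0.7204
Step 3: u-update.
u^{k+1} = 0.3844 - 2.3681 + 0.7204 = -1.2633
Step 4: Primal residual = |-2.3681 + 0.7204| = 1.6477


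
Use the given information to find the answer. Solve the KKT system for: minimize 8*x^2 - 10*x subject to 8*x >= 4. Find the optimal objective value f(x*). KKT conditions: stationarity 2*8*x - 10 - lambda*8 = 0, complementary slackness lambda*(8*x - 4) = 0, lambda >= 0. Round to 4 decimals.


Step 1: Try lambda = 0 (constraint inactive).
Stationarity: 2*8*x - 10 = 0
x* = 10/(2*8) = 0.625
Check constraint: 8*0.625 = 5.0 >= 4 -- satisfied.
Step 2: Compute optimal value.
f(x*) = 8*0.625^2 - 10*0.625 = -3.125


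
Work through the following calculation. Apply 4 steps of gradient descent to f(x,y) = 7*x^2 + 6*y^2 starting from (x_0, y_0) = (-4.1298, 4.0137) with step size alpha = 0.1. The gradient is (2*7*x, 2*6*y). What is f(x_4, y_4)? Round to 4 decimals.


Gradient descent on f(x,y) = 7*x^2 + 6*y^2.
Starting point: (-4.1298, 4.0137), alpha = 0.1
Step 1: grad_x = 2*7*-4.1298 = -57.8172, grad_y = 2*6*4.0137 = 48.1644
  x_1 = -4.1298 - 0.1*-57.8172 = 1.6519
  y_1 = 4.0137 - 0.1*48.1644 = -0.8027
Step 2: grad_x = 2*7*1.6519 = 23.1269, grad_y = 2*6*-0.8027 = -9.6329
  x_2 = 1.6519 - 0.1*23.1269 = -0.6608
  y_2 = -0.8027 - 0.1*-9.6329 = 0.1605
Step 3: grad_x = 2*7*-0.6608 = -9.2508, grad_y = 2*6*0.1605 = 1.9266
  x_3 = -0.6608 - 0.1*-9.2508 = 0.2643
  y_3 = 0.1605 - 0.1*1.9266 = -0.0321
Step 4: grad_x = 2*7*0.2643 = 3.7003, grad_y = 2*6*-0.0321 = -0.3853
  x_4 = 0.2643 - 0.1*3.7003 = -0.1057
  y_4 = -0.0321 - 0.1*-0.3853 = 0.0064
f(-0.1057, 0.0064) = 7*(-0.1057)^2 + 6*0.0064^2 = 0.0785


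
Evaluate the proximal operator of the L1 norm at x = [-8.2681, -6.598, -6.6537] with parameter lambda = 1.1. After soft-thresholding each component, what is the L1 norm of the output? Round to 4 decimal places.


Soft-thresholding with lambda = 1.1:
prox(-8.2681) = sign(-8.2681)*max(|-8.2681| - 1.1, 0) = -7.1681
prox(-6.598) = sign(-6.598)*max(|-6.598| - 1.1, 0) = -5.498
prox(-6.6537) = sign(-6.6537)*max(|-6.6537| - 1.1, 0) = -5.5537
prox(x) = [-7.1681, -5.498, -5.5537]
||prox(x)||_1 = 7.1681 + 5.498 + 5.5537 = 18.2198


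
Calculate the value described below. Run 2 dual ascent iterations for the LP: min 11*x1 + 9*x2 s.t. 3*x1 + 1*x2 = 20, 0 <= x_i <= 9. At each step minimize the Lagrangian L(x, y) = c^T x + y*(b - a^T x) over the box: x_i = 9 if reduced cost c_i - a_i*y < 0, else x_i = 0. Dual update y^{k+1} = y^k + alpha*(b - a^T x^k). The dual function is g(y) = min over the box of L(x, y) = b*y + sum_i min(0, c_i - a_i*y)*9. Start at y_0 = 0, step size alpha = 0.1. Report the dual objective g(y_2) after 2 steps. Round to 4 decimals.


Dual ascent for LP: min 11*x1 + 9*x2, 3*x1 + 1*x2 = 20, 0 <= x_i <= 9
Step 1: y^k = 0.0, reduced costs: (11.0, 9.0)
  x^k = (0.0, 0.0), subgradient = b - a^T x = 20.0
  y^{k+1} = 0.0 + 0.1*20.0 = 2.0
Step 2: y^k = 2.0, reduced costs: (5.0, 7.0)
  x^k = (0.0, 0.0), subgradient = b - a^T x = 20.0
  y^{k+1} = 2.0 + 0.1*20.0 = 4.0
Dual objective at y_2 = 4.0: reduced costs (-1.0, 5.0), box minimizer x = (9.0, 0.0)
g(y_2) = b*y + (c1 - a1*y)*x1 + (c2 - a2*y)*x2 = 20*4.0 + (-1.0)*9.0 + 5.0*0.0 = 80.0 - 9.0 + 0.0 = 71.0


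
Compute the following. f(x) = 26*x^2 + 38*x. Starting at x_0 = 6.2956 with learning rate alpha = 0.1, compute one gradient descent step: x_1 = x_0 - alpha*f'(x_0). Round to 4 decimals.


We compute the gradient at x_0 and apply the update.
f'(x) = 52*x + 38
f'(6.2956) = 52*6.2956 + 38 = 365.3712
x_1 = 6.2956 - 0.1*365.3712 = -30.2415


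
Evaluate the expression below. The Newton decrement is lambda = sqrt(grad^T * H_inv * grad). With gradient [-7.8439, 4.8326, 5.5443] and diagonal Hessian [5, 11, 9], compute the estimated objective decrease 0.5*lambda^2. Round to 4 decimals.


Step 1: H is diagonal, so H^(-1) * g = [-1.5688, 0.4393, 0.616].
Step 2: g^T H^(-1) g = sum_i g_i^2 / H_ii
  = (-7.8439)^2/5 + (4.8326)^2/11 + (5.5443)^2/9
  = 12.3054 + 2.1231 + 3.4155 = 17.8439
Step 3: Objective decrease = 0.5 * g^T H^(-1) g = 8.922


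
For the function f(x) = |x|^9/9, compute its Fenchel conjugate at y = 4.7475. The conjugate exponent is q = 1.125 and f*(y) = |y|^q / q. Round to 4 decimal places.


The conjugate exponent q satisfies 1/p + 1/q = 1.
p = 9, so q = 9/(9 - 1) = 1.125
|y|^q = 4.7475^1.125 = 5.768
f*(4.7475) = 5.768 / 1.125 = 5.1271


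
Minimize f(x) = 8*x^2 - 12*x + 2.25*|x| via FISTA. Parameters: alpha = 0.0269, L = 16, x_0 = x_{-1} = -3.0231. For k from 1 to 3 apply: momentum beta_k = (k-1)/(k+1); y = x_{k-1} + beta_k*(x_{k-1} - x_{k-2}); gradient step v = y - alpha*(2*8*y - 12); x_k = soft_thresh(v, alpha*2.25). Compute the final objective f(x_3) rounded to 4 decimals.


FISTA on f(x) = 8*x^2 - 12*x + 2.25*|x|
L = 16, alpha = 0.0269
Iteration 1: beta = 0.0, y = -3.0231 + 0.0*(-3.0231 + 3.0231) = -3.0231
  grad(y) = -60.3696, v = y - alpha*grad = -1.3992
  prox(v) = soft_thresh(-1.3992, 0.0605) = -1.3386
Iteration 2: beta = 0.3333, y = -1.3386 + 0.3333*(-1.3386 + 3.0231) = -0.7771
  grad(y) = -24.4343, v = y - alpha*grad = -0.1199
  prox(v) = soft_thresh(-0.1199, 0.0605) = -0.0593
Iteration 3: beta = 0.5, y = -0.0593 + 0.5*(-0.0593 + 1.3386) = 0.5803
  grad(y) = -2.715, v = y - alpha*grad = 0.6533
  prox(v) = soft_thresh(0.6533, 0.0605) = 0.5928
f(x_3) = 8*0.5928^2 - 12*0.5928 + 2.25*|0.5928| = -2.9685


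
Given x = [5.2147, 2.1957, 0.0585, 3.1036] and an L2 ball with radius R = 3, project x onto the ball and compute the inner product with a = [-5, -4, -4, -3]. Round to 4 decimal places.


Step 1: Compute ||x|| (intermediates to 6 decimals).
||x|| = sqrt(5.2147^2 + 2.1957^2 + 0.0585^2 + 3.1036^2) = 6.453677
Step 2: Project.
Since ||x|| > R, scale = R/||x|| = 3/6.453677 = 0.464851, proj(x) = scale * x
proj(x) = [2.424059, 1.020673, 0.027194, 1.442712]
Step 3: Dot product.
a^T * proj(x) = -5*2.424059 - 4*1.020673 - 4*0.027194 - 3*1.442712 = -20.6399
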